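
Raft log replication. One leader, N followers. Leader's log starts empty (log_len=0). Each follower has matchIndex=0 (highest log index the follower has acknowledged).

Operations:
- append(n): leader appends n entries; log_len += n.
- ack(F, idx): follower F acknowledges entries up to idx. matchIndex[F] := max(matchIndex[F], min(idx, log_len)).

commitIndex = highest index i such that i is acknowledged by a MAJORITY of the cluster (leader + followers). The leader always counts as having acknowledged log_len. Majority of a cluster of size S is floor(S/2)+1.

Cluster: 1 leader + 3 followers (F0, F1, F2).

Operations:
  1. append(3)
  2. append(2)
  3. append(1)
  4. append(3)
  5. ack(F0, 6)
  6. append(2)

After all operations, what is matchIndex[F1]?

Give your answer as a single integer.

Answer: 0

Derivation:
Op 1: append 3 -> log_len=3
Op 2: append 2 -> log_len=5
Op 3: append 1 -> log_len=6
Op 4: append 3 -> log_len=9
Op 5: F0 acks idx 6 -> match: F0=6 F1=0 F2=0; commitIndex=0
Op 6: append 2 -> log_len=11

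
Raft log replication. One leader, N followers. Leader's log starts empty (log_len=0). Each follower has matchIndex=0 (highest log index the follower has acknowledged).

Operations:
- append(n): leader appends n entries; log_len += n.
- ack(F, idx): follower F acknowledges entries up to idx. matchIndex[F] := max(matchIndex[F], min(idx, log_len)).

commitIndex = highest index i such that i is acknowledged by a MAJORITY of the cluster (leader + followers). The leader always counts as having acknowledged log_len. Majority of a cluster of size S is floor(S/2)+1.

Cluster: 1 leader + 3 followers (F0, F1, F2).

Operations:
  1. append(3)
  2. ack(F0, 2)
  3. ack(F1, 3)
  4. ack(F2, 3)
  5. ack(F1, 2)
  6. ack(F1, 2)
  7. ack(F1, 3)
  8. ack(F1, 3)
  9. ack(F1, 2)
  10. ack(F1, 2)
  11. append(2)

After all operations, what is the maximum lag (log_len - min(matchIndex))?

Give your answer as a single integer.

Op 1: append 3 -> log_len=3
Op 2: F0 acks idx 2 -> match: F0=2 F1=0 F2=0; commitIndex=0
Op 3: F1 acks idx 3 -> match: F0=2 F1=3 F2=0; commitIndex=2
Op 4: F2 acks idx 3 -> match: F0=2 F1=3 F2=3; commitIndex=3
Op 5: F1 acks idx 2 -> match: F0=2 F1=3 F2=3; commitIndex=3
Op 6: F1 acks idx 2 -> match: F0=2 F1=3 F2=3; commitIndex=3
Op 7: F1 acks idx 3 -> match: F0=2 F1=3 F2=3; commitIndex=3
Op 8: F1 acks idx 3 -> match: F0=2 F1=3 F2=3; commitIndex=3
Op 9: F1 acks idx 2 -> match: F0=2 F1=3 F2=3; commitIndex=3
Op 10: F1 acks idx 2 -> match: F0=2 F1=3 F2=3; commitIndex=3
Op 11: append 2 -> log_len=5

Answer: 3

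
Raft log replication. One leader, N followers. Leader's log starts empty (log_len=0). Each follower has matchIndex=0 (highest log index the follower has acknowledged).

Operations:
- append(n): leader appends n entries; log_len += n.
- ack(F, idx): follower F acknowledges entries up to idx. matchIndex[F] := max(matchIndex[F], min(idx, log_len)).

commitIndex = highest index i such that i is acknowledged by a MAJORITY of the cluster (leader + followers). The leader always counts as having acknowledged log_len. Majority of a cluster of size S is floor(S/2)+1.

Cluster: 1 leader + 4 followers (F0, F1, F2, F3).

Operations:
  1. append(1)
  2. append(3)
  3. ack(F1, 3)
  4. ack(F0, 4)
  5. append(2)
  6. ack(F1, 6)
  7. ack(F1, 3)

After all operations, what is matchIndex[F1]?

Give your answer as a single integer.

Op 1: append 1 -> log_len=1
Op 2: append 3 -> log_len=4
Op 3: F1 acks idx 3 -> match: F0=0 F1=3 F2=0 F3=0; commitIndex=0
Op 4: F0 acks idx 4 -> match: F0=4 F1=3 F2=0 F3=0; commitIndex=3
Op 5: append 2 -> log_len=6
Op 6: F1 acks idx 6 -> match: F0=4 F1=6 F2=0 F3=0; commitIndex=4
Op 7: F1 acks idx 3 -> match: F0=4 F1=6 F2=0 F3=0; commitIndex=4

Answer: 6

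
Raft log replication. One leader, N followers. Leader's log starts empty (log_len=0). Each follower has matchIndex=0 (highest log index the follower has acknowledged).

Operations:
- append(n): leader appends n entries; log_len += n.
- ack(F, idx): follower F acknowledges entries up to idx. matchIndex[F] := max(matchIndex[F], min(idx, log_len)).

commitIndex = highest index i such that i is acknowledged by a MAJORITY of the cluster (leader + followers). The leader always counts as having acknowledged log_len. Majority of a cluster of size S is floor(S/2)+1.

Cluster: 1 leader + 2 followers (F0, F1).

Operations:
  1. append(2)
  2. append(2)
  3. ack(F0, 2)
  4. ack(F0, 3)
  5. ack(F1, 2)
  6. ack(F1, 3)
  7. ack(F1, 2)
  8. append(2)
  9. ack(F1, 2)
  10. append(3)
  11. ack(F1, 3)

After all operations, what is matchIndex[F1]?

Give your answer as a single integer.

Op 1: append 2 -> log_len=2
Op 2: append 2 -> log_len=4
Op 3: F0 acks idx 2 -> match: F0=2 F1=0; commitIndex=2
Op 4: F0 acks idx 3 -> match: F0=3 F1=0; commitIndex=3
Op 5: F1 acks idx 2 -> match: F0=3 F1=2; commitIndex=3
Op 6: F1 acks idx 3 -> match: F0=3 F1=3; commitIndex=3
Op 7: F1 acks idx 2 -> match: F0=3 F1=3; commitIndex=3
Op 8: append 2 -> log_len=6
Op 9: F1 acks idx 2 -> match: F0=3 F1=3; commitIndex=3
Op 10: append 3 -> log_len=9
Op 11: F1 acks idx 3 -> match: F0=3 F1=3; commitIndex=3

Answer: 3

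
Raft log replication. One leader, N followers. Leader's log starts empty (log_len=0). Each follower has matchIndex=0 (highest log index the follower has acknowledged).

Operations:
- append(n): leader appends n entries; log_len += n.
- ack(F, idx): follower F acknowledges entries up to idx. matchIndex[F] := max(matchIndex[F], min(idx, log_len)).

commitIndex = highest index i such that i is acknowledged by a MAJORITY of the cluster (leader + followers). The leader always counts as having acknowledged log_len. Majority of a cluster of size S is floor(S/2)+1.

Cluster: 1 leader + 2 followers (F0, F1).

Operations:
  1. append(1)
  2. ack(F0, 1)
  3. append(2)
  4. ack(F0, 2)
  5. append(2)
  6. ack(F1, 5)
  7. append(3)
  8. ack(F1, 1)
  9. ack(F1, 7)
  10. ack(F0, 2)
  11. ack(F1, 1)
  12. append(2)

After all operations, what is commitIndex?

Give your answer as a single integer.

Answer: 7

Derivation:
Op 1: append 1 -> log_len=1
Op 2: F0 acks idx 1 -> match: F0=1 F1=0; commitIndex=1
Op 3: append 2 -> log_len=3
Op 4: F0 acks idx 2 -> match: F0=2 F1=0; commitIndex=2
Op 5: append 2 -> log_len=5
Op 6: F1 acks idx 5 -> match: F0=2 F1=5; commitIndex=5
Op 7: append 3 -> log_len=8
Op 8: F1 acks idx 1 -> match: F0=2 F1=5; commitIndex=5
Op 9: F1 acks idx 7 -> match: F0=2 F1=7; commitIndex=7
Op 10: F0 acks idx 2 -> match: F0=2 F1=7; commitIndex=7
Op 11: F1 acks idx 1 -> match: F0=2 F1=7; commitIndex=7
Op 12: append 2 -> log_len=10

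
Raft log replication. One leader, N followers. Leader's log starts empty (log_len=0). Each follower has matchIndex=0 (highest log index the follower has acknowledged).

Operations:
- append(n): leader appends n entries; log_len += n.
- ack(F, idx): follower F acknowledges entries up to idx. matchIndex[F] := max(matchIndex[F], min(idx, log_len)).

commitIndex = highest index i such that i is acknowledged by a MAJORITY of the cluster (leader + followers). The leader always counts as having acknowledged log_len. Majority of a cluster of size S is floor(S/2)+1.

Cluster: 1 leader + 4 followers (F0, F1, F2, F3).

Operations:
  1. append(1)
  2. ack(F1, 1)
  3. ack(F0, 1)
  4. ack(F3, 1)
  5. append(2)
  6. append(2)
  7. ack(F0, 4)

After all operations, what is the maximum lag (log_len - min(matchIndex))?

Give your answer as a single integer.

Answer: 5

Derivation:
Op 1: append 1 -> log_len=1
Op 2: F1 acks idx 1 -> match: F0=0 F1=1 F2=0 F3=0; commitIndex=0
Op 3: F0 acks idx 1 -> match: F0=1 F1=1 F2=0 F3=0; commitIndex=1
Op 4: F3 acks idx 1 -> match: F0=1 F1=1 F2=0 F3=1; commitIndex=1
Op 5: append 2 -> log_len=3
Op 6: append 2 -> log_len=5
Op 7: F0 acks idx 4 -> match: F0=4 F1=1 F2=0 F3=1; commitIndex=1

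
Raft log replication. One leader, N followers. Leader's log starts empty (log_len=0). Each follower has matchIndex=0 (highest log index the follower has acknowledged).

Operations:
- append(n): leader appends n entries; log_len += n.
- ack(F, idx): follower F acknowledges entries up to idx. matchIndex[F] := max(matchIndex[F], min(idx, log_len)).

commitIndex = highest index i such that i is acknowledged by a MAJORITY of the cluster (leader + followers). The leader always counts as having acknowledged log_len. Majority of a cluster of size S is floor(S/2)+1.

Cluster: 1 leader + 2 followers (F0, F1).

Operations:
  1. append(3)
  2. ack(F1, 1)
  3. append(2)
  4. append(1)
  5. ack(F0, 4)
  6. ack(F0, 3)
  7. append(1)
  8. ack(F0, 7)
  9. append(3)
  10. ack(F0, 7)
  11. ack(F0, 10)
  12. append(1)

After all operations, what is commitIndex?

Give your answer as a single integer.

Answer: 10

Derivation:
Op 1: append 3 -> log_len=3
Op 2: F1 acks idx 1 -> match: F0=0 F1=1; commitIndex=1
Op 3: append 2 -> log_len=5
Op 4: append 1 -> log_len=6
Op 5: F0 acks idx 4 -> match: F0=4 F1=1; commitIndex=4
Op 6: F0 acks idx 3 -> match: F0=4 F1=1; commitIndex=4
Op 7: append 1 -> log_len=7
Op 8: F0 acks idx 7 -> match: F0=7 F1=1; commitIndex=7
Op 9: append 3 -> log_len=10
Op 10: F0 acks idx 7 -> match: F0=7 F1=1; commitIndex=7
Op 11: F0 acks idx 10 -> match: F0=10 F1=1; commitIndex=10
Op 12: append 1 -> log_len=11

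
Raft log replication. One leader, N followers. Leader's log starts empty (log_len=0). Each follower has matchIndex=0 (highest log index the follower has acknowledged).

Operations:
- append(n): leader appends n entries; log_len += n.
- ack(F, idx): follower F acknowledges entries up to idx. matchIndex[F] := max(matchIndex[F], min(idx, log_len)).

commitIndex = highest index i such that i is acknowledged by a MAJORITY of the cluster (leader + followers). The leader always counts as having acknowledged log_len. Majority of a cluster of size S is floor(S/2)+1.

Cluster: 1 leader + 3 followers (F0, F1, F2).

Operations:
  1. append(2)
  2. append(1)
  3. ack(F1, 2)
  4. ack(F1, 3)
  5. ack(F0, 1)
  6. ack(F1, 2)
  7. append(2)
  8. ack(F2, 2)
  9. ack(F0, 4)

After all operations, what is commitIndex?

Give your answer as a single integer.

Op 1: append 2 -> log_len=2
Op 2: append 1 -> log_len=3
Op 3: F1 acks idx 2 -> match: F0=0 F1=2 F2=0; commitIndex=0
Op 4: F1 acks idx 3 -> match: F0=0 F1=3 F2=0; commitIndex=0
Op 5: F0 acks idx 1 -> match: F0=1 F1=3 F2=0; commitIndex=1
Op 6: F1 acks idx 2 -> match: F0=1 F1=3 F2=0; commitIndex=1
Op 7: append 2 -> log_len=5
Op 8: F2 acks idx 2 -> match: F0=1 F1=3 F2=2; commitIndex=2
Op 9: F0 acks idx 4 -> match: F0=4 F1=3 F2=2; commitIndex=3

Answer: 3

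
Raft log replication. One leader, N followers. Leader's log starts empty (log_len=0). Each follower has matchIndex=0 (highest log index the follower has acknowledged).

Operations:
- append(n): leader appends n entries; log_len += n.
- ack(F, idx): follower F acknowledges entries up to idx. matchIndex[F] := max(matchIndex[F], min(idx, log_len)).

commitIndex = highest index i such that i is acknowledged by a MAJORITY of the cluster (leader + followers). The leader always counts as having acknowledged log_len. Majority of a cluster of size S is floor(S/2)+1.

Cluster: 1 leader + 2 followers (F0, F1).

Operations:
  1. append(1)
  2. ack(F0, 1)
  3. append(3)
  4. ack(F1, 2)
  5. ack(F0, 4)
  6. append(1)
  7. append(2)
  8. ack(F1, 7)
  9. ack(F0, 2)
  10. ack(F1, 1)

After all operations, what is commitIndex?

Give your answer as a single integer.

Op 1: append 1 -> log_len=1
Op 2: F0 acks idx 1 -> match: F0=1 F1=0; commitIndex=1
Op 3: append 3 -> log_len=4
Op 4: F1 acks idx 2 -> match: F0=1 F1=2; commitIndex=2
Op 5: F0 acks idx 4 -> match: F0=4 F1=2; commitIndex=4
Op 6: append 1 -> log_len=5
Op 7: append 2 -> log_len=7
Op 8: F1 acks idx 7 -> match: F0=4 F1=7; commitIndex=7
Op 9: F0 acks idx 2 -> match: F0=4 F1=7; commitIndex=7
Op 10: F1 acks idx 1 -> match: F0=4 F1=7; commitIndex=7

Answer: 7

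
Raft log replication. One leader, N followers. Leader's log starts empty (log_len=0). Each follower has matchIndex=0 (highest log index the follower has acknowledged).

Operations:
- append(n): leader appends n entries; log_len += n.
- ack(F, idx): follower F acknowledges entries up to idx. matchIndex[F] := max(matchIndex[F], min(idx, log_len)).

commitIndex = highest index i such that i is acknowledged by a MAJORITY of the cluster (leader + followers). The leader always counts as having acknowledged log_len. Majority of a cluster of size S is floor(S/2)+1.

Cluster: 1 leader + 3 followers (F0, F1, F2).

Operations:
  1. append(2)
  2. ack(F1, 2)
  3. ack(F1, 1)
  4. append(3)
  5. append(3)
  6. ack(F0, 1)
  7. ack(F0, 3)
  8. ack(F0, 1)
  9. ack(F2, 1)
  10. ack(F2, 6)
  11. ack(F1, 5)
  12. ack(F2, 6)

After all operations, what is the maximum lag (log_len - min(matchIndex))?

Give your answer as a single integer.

Op 1: append 2 -> log_len=2
Op 2: F1 acks idx 2 -> match: F0=0 F1=2 F2=0; commitIndex=0
Op 3: F1 acks idx 1 -> match: F0=0 F1=2 F2=0; commitIndex=0
Op 4: append 3 -> log_len=5
Op 5: append 3 -> log_len=8
Op 6: F0 acks idx 1 -> match: F0=1 F1=2 F2=0; commitIndex=1
Op 7: F0 acks idx 3 -> match: F0=3 F1=2 F2=0; commitIndex=2
Op 8: F0 acks idx 1 -> match: F0=3 F1=2 F2=0; commitIndex=2
Op 9: F2 acks idx 1 -> match: F0=3 F1=2 F2=1; commitIndex=2
Op 10: F2 acks idx 6 -> match: F0=3 F1=2 F2=6; commitIndex=3
Op 11: F1 acks idx 5 -> match: F0=3 F1=5 F2=6; commitIndex=5
Op 12: F2 acks idx 6 -> match: F0=3 F1=5 F2=6; commitIndex=5

Answer: 5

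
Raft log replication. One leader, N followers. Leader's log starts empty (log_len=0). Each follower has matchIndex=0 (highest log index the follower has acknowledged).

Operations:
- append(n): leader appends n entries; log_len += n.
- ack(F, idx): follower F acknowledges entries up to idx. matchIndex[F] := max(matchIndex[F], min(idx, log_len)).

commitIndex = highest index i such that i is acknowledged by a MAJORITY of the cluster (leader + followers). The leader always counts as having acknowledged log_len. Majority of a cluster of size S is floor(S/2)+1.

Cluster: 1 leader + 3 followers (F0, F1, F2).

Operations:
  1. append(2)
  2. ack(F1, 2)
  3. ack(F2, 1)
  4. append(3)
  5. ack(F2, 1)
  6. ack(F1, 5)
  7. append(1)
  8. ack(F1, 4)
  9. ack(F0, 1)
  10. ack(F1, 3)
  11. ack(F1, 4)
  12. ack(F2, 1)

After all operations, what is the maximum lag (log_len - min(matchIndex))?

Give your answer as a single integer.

Answer: 5

Derivation:
Op 1: append 2 -> log_len=2
Op 2: F1 acks idx 2 -> match: F0=0 F1=2 F2=0; commitIndex=0
Op 3: F2 acks idx 1 -> match: F0=0 F1=2 F2=1; commitIndex=1
Op 4: append 3 -> log_len=5
Op 5: F2 acks idx 1 -> match: F0=0 F1=2 F2=1; commitIndex=1
Op 6: F1 acks idx 5 -> match: F0=0 F1=5 F2=1; commitIndex=1
Op 7: append 1 -> log_len=6
Op 8: F1 acks idx 4 -> match: F0=0 F1=5 F2=1; commitIndex=1
Op 9: F0 acks idx 1 -> match: F0=1 F1=5 F2=1; commitIndex=1
Op 10: F1 acks idx 3 -> match: F0=1 F1=5 F2=1; commitIndex=1
Op 11: F1 acks idx 4 -> match: F0=1 F1=5 F2=1; commitIndex=1
Op 12: F2 acks idx 1 -> match: F0=1 F1=5 F2=1; commitIndex=1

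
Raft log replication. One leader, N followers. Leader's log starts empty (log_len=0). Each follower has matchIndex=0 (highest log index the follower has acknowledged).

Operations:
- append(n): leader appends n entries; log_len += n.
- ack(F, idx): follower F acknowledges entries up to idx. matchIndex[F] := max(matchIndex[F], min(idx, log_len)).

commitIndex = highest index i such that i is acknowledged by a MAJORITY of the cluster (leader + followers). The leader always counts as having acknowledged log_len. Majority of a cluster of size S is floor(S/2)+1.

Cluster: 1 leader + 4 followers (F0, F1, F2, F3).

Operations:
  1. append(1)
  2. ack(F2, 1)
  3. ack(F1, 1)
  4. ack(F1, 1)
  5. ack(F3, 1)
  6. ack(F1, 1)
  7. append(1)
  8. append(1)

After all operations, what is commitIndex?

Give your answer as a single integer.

Answer: 1

Derivation:
Op 1: append 1 -> log_len=1
Op 2: F2 acks idx 1 -> match: F0=0 F1=0 F2=1 F3=0; commitIndex=0
Op 3: F1 acks idx 1 -> match: F0=0 F1=1 F2=1 F3=0; commitIndex=1
Op 4: F1 acks idx 1 -> match: F0=0 F1=1 F2=1 F3=0; commitIndex=1
Op 5: F3 acks idx 1 -> match: F0=0 F1=1 F2=1 F3=1; commitIndex=1
Op 6: F1 acks idx 1 -> match: F0=0 F1=1 F2=1 F3=1; commitIndex=1
Op 7: append 1 -> log_len=2
Op 8: append 1 -> log_len=3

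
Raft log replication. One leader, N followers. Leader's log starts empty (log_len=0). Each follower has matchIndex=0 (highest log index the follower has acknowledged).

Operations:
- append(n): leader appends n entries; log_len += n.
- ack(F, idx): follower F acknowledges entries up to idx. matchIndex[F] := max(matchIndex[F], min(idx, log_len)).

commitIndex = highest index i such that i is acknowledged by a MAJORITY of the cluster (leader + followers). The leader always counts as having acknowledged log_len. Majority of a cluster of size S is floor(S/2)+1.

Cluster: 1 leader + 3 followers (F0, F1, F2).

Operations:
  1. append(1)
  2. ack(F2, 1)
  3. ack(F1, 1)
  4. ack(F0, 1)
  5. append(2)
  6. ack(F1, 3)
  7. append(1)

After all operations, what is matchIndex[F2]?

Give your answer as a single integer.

Op 1: append 1 -> log_len=1
Op 2: F2 acks idx 1 -> match: F0=0 F1=0 F2=1; commitIndex=0
Op 3: F1 acks idx 1 -> match: F0=0 F1=1 F2=1; commitIndex=1
Op 4: F0 acks idx 1 -> match: F0=1 F1=1 F2=1; commitIndex=1
Op 5: append 2 -> log_len=3
Op 6: F1 acks idx 3 -> match: F0=1 F1=3 F2=1; commitIndex=1
Op 7: append 1 -> log_len=4

Answer: 1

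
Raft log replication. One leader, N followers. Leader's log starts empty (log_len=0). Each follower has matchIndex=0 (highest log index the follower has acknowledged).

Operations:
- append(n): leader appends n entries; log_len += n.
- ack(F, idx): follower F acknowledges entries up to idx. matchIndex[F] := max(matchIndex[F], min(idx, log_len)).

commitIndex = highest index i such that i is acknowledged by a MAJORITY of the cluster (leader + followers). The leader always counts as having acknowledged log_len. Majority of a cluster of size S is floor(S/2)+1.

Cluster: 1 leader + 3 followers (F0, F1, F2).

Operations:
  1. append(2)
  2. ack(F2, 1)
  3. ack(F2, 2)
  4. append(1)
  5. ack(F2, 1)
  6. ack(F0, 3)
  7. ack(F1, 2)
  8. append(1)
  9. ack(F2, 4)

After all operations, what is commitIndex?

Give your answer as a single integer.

Answer: 3

Derivation:
Op 1: append 2 -> log_len=2
Op 2: F2 acks idx 1 -> match: F0=0 F1=0 F2=1; commitIndex=0
Op 3: F2 acks idx 2 -> match: F0=0 F1=0 F2=2; commitIndex=0
Op 4: append 1 -> log_len=3
Op 5: F2 acks idx 1 -> match: F0=0 F1=0 F2=2; commitIndex=0
Op 6: F0 acks idx 3 -> match: F0=3 F1=0 F2=2; commitIndex=2
Op 7: F1 acks idx 2 -> match: F0=3 F1=2 F2=2; commitIndex=2
Op 8: append 1 -> log_len=4
Op 9: F2 acks idx 4 -> match: F0=3 F1=2 F2=4; commitIndex=3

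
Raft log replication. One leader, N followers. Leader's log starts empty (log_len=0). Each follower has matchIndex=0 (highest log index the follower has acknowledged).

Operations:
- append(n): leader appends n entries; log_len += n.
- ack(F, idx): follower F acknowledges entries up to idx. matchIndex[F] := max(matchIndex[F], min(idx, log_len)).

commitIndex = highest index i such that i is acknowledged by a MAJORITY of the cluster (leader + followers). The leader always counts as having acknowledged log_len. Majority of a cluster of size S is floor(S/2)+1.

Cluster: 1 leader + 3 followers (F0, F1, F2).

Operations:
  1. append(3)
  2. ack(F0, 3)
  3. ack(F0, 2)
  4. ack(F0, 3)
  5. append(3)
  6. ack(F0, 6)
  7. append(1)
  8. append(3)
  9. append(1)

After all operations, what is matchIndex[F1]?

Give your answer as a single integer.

Op 1: append 3 -> log_len=3
Op 2: F0 acks idx 3 -> match: F0=3 F1=0 F2=0; commitIndex=0
Op 3: F0 acks idx 2 -> match: F0=3 F1=0 F2=0; commitIndex=0
Op 4: F0 acks idx 3 -> match: F0=3 F1=0 F2=0; commitIndex=0
Op 5: append 3 -> log_len=6
Op 6: F0 acks idx 6 -> match: F0=6 F1=0 F2=0; commitIndex=0
Op 7: append 1 -> log_len=7
Op 8: append 3 -> log_len=10
Op 9: append 1 -> log_len=11

Answer: 0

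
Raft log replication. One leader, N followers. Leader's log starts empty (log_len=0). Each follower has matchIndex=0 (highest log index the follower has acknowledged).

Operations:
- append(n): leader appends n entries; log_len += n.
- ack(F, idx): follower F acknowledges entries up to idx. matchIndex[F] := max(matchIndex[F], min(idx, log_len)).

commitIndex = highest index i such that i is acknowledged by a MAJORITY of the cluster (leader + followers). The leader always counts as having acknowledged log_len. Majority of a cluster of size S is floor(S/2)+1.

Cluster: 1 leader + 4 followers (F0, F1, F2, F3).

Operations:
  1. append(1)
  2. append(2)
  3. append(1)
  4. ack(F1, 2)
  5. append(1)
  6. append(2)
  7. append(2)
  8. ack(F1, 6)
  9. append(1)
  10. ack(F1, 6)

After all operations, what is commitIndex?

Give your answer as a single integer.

Op 1: append 1 -> log_len=1
Op 2: append 2 -> log_len=3
Op 3: append 1 -> log_len=4
Op 4: F1 acks idx 2 -> match: F0=0 F1=2 F2=0 F3=0; commitIndex=0
Op 5: append 1 -> log_len=5
Op 6: append 2 -> log_len=7
Op 7: append 2 -> log_len=9
Op 8: F1 acks idx 6 -> match: F0=0 F1=6 F2=0 F3=0; commitIndex=0
Op 9: append 1 -> log_len=10
Op 10: F1 acks idx 6 -> match: F0=0 F1=6 F2=0 F3=0; commitIndex=0

Answer: 0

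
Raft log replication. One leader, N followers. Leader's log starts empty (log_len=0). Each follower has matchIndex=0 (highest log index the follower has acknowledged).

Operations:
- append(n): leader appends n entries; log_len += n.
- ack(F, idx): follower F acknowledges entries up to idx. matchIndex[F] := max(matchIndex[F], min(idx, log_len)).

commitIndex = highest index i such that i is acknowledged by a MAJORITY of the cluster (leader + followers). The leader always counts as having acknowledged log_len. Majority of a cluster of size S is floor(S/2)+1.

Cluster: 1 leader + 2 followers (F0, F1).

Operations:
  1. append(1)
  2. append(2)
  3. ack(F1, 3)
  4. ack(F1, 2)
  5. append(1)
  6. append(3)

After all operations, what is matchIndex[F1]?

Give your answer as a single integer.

Op 1: append 1 -> log_len=1
Op 2: append 2 -> log_len=3
Op 3: F1 acks idx 3 -> match: F0=0 F1=3; commitIndex=3
Op 4: F1 acks idx 2 -> match: F0=0 F1=3; commitIndex=3
Op 5: append 1 -> log_len=4
Op 6: append 3 -> log_len=7

Answer: 3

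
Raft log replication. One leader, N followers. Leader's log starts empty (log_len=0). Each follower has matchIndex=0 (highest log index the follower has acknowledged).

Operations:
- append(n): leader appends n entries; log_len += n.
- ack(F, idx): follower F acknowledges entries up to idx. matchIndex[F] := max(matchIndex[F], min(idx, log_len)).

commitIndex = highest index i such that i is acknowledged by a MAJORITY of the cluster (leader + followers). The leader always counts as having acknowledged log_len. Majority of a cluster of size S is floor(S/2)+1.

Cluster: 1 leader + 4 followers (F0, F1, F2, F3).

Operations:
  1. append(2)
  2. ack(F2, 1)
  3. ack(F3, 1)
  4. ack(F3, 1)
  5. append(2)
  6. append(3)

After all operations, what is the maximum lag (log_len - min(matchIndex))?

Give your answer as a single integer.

Answer: 7

Derivation:
Op 1: append 2 -> log_len=2
Op 2: F2 acks idx 1 -> match: F0=0 F1=0 F2=1 F3=0; commitIndex=0
Op 3: F3 acks idx 1 -> match: F0=0 F1=0 F2=1 F3=1; commitIndex=1
Op 4: F3 acks idx 1 -> match: F0=0 F1=0 F2=1 F3=1; commitIndex=1
Op 5: append 2 -> log_len=4
Op 6: append 3 -> log_len=7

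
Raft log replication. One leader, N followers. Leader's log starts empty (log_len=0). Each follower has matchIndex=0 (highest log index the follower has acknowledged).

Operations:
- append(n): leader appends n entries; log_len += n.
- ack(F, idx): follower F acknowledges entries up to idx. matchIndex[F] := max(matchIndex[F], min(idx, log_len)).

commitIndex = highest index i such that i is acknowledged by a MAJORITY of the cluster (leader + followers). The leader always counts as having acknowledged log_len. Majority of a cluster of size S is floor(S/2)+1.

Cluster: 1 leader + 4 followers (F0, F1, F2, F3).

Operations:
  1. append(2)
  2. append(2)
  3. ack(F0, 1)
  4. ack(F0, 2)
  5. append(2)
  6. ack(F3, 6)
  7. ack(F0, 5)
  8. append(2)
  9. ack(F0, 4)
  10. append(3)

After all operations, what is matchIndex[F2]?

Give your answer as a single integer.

Answer: 0

Derivation:
Op 1: append 2 -> log_len=2
Op 2: append 2 -> log_len=4
Op 3: F0 acks idx 1 -> match: F0=1 F1=0 F2=0 F3=0; commitIndex=0
Op 4: F0 acks idx 2 -> match: F0=2 F1=0 F2=0 F3=0; commitIndex=0
Op 5: append 2 -> log_len=6
Op 6: F3 acks idx 6 -> match: F0=2 F1=0 F2=0 F3=6; commitIndex=2
Op 7: F0 acks idx 5 -> match: F0=5 F1=0 F2=0 F3=6; commitIndex=5
Op 8: append 2 -> log_len=8
Op 9: F0 acks idx 4 -> match: F0=5 F1=0 F2=0 F3=6; commitIndex=5
Op 10: append 3 -> log_len=11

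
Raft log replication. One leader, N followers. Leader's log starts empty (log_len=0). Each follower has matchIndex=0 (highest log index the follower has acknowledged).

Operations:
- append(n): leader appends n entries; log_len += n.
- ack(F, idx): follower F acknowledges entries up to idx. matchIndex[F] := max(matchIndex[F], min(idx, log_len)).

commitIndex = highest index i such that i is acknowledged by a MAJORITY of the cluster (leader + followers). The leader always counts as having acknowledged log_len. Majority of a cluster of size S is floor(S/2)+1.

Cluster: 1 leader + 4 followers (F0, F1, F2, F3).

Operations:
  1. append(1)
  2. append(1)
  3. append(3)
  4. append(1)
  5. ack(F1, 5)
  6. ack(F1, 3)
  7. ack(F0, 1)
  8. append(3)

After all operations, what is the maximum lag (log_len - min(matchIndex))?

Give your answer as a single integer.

Answer: 9

Derivation:
Op 1: append 1 -> log_len=1
Op 2: append 1 -> log_len=2
Op 3: append 3 -> log_len=5
Op 4: append 1 -> log_len=6
Op 5: F1 acks idx 5 -> match: F0=0 F1=5 F2=0 F3=0; commitIndex=0
Op 6: F1 acks idx 3 -> match: F0=0 F1=5 F2=0 F3=0; commitIndex=0
Op 7: F0 acks idx 1 -> match: F0=1 F1=5 F2=0 F3=0; commitIndex=1
Op 8: append 3 -> log_len=9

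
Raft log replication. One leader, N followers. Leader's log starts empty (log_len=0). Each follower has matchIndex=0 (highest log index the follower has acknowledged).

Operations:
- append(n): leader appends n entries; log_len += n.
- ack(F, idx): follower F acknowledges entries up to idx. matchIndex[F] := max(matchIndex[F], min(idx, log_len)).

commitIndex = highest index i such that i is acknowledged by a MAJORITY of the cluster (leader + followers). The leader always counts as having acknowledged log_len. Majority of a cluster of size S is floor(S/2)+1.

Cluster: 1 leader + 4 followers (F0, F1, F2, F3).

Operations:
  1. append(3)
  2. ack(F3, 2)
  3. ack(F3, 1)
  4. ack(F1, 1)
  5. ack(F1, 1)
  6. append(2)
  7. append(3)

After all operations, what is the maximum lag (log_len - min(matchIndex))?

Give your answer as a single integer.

Op 1: append 3 -> log_len=3
Op 2: F3 acks idx 2 -> match: F0=0 F1=0 F2=0 F3=2; commitIndex=0
Op 3: F3 acks idx 1 -> match: F0=0 F1=0 F2=0 F3=2; commitIndex=0
Op 4: F1 acks idx 1 -> match: F0=0 F1=1 F2=0 F3=2; commitIndex=1
Op 5: F1 acks idx 1 -> match: F0=0 F1=1 F2=0 F3=2; commitIndex=1
Op 6: append 2 -> log_len=5
Op 7: append 3 -> log_len=8

Answer: 8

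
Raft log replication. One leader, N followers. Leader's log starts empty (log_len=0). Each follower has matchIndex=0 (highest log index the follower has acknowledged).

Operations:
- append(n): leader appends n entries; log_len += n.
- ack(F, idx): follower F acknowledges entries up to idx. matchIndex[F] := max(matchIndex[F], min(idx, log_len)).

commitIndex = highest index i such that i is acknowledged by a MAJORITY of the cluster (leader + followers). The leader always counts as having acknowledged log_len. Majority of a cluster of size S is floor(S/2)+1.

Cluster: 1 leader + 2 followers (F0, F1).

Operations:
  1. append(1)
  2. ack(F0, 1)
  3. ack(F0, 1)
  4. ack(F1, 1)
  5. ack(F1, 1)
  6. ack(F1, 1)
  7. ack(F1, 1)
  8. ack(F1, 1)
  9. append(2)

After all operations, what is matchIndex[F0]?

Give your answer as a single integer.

Answer: 1

Derivation:
Op 1: append 1 -> log_len=1
Op 2: F0 acks idx 1 -> match: F0=1 F1=0; commitIndex=1
Op 3: F0 acks idx 1 -> match: F0=1 F1=0; commitIndex=1
Op 4: F1 acks idx 1 -> match: F0=1 F1=1; commitIndex=1
Op 5: F1 acks idx 1 -> match: F0=1 F1=1; commitIndex=1
Op 6: F1 acks idx 1 -> match: F0=1 F1=1; commitIndex=1
Op 7: F1 acks idx 1 -> match: F0=1 F1=1; commitIndex=1
Op 8: F1 acks idx 1 -> match: F0=1 F1=1; commitIndex=1
Op 9: append 2 -> log_len=3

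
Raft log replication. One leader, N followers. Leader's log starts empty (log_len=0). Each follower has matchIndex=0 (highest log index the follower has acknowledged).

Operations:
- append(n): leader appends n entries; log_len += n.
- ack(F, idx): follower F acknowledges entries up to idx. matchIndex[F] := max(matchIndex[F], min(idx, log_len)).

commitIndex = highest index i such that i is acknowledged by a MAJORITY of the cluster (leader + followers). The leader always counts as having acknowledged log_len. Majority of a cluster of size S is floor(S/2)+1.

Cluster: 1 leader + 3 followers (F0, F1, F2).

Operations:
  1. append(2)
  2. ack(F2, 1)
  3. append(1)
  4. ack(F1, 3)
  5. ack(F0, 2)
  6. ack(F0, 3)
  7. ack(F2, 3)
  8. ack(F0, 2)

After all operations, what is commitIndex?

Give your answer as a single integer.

Op 1: append 2 -> log_len=2
Op 2: F2 acks idx 1 -> match: F0=0 F1=0 F2=1; commitIndex=0
Op 3: append 1 -> log_len=3
Op 4: F1 acks idx 3 -> match: F0=0 F1=3 F2=1; commitIndex=1
Op 5: F0 acks idx 2 -> match: F0=2 F1=3 F2=1; commitIndex=2
Op 6: F0 acks idx 3 -> match: F0=3 F1=3 F2=1; commitIndex=3
Op 7: F2 acks idx 3 -> match: F0=3 F1=3 F2=3; commitIndex=3
Op 8: F0 acks idx 2 -> match: F0=3 F1=3 F2=3; commitIndex=3

Answer: 3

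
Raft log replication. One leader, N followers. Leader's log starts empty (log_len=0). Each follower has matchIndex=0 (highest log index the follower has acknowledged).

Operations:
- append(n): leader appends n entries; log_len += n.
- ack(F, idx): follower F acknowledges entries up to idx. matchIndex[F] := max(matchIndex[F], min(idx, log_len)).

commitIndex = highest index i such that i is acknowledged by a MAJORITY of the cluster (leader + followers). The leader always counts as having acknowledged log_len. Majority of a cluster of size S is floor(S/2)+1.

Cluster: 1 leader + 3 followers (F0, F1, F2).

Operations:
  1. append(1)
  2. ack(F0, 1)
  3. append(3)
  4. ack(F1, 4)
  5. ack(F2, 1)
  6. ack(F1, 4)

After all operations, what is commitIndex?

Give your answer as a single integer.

Op 1: append 1 -> log_len=1
Op 2: F0 acks idx 1 -> match: F0=1 F1=0 F2=0; commitIndex=0
Op 3: append 3 -> log_len=4
Op 4: F1 acks idx 4 -> match: F0=1 F1=4 F2=0; commitIndex=1
Op 5: F2 acks idx 1 -> match: F0=1 F1=4 F2=1; commitIndex=1
Op 6: F1 acks idx 4 -> match: F0=1 F1=4 F2=1; commitIndex=1

Answer: 1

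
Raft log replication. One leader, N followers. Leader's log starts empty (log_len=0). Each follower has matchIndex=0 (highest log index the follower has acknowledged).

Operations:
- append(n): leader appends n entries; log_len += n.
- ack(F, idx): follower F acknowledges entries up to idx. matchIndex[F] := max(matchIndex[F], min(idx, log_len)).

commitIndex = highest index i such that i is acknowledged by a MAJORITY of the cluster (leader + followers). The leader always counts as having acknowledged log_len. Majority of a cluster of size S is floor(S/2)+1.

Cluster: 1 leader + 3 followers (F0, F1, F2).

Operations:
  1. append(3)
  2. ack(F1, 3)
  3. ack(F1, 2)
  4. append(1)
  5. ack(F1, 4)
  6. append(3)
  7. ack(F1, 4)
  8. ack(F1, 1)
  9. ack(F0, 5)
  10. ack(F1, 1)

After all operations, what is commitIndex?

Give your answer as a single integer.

Op 1: append 3 -> log_len=3
Op 2: F1 acks idx 3 -> match: F0=0 F1=3 F2=0; commitIndex=0
Op 3: F1 acks idx 2 -> match: F0=0 F1=3 F2=0; commitIndex=0
Op 4: append 1 -> log_len=4
Op 5: F1 acks idx 4 -> match: F0=0 F1=4 F2=0; commitIndex=0
Op 6: append 3 -> log_len=7
Op 7: F1 acks idx 4 -> match: F0=0 F1=4 F2=0; commitIndex=0
Op 8: F1 acks idx 1 -> match: F0=0 F1=4 F2=0; commitIndex=0
Op 9: F0 acks idx 5 -> match: F0=5 F1=4 F2=0; commitIndex=4
Op 10: F1 acks idx 1 -> match: F0=5 F1=4 F2=0; commitIndex=4

Answer: 4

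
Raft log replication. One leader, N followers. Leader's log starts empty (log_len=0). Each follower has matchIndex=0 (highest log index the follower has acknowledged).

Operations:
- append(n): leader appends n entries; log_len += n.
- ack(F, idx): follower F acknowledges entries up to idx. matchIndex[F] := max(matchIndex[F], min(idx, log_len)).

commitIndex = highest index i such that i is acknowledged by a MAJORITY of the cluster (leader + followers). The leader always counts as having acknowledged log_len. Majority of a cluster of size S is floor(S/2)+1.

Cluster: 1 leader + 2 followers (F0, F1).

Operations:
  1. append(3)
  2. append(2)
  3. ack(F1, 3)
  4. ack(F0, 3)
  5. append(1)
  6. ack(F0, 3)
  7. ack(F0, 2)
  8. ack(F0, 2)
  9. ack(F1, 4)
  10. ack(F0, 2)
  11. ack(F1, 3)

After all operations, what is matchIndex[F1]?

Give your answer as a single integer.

Op 1: append 3 -> log_len=3
Op 2: append 2 -> log_len=5
Op 3: F1 acks idx 3 -> match: F0=0 F1=3; commitIndex=3
Op 4: F0 acks idx 3 -> match: F0=3 F1=3; commitIndex=3
Op 5: append 1 -> log_len=6
Op 6: F0 acks idx 3 -> match: F0=3 F1=3; commitIndex=3
Op 7: F0 acks idx 2 -> match: F0=3 F1=3; commitIndex=3
Op 8: F0 acks idx 2 -> match: F0=3 F1=3; commitIndex=3
Op 9: F1 acks idx 4 -> match: F0=3 F1=4; commitIndex=4
Op 10: F0 acks idx 2 -> match: F0=3 F1=4; commitIndex=4
Op 11: F1 acks idx 3 -> match: F0=3 F1=4; commitIndex=4

Answer: 4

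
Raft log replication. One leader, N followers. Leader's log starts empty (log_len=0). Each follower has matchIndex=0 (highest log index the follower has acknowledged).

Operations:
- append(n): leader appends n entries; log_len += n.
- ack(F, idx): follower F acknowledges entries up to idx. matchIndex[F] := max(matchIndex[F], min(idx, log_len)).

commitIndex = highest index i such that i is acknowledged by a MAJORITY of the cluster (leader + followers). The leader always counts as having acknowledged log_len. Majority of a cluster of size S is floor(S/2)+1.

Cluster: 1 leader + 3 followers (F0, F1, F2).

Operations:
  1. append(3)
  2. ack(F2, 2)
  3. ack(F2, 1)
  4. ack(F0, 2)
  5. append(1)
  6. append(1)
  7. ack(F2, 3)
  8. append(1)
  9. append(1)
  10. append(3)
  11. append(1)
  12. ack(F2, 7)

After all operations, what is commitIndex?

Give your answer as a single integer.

Op 1: append 3 -> log_len=3
Op 2: F2 acks idx 2 -> match: F0=0 F1=0 F2=2; commitIndex=0
Op 3: F2 acks idx 1 -> match: F0=0 F1=0 F2=2; commitIndex=0
Op 4: F0 acks idx 2 -> match: F0=2 F1=0 F2=2; commitIndex=2
Op 5: append 1 -> log_len=4
Op 6: append 1 -> log_len=5
Op 7: F2 acks idx 3 -> match: F0=2 F1=0 F2=3; commitIndex=2
Op 8: append 1 -> log_len=6
Op 9: append 1 -> log_len=7
Op 10: append 3 -> log_len=10
Op 11: append 1 -> log_len=11
Op 12: F2 acks idx 7 -> match: F0=2 F1=0 F2=7; commitIndex=2

Answer: 2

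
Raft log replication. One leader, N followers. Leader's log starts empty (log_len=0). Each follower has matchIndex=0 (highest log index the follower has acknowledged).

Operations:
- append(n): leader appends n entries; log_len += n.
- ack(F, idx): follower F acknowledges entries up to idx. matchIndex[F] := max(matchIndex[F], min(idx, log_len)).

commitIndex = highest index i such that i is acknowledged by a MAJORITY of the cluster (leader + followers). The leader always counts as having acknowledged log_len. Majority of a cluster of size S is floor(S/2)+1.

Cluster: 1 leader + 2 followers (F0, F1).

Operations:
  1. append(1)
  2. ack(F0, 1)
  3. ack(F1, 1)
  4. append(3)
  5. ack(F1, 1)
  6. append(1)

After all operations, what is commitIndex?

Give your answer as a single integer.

Answer: 1

Derivation:
Op 1: append 1 -> log_len=1
Op 2: F0 acks idx 1 -> match: F0=1 F1=0; commitIndex=1
Op 3: F1 acks idx 1 -> match: F0=1 F1=1; commitIndex=1
Op 4: append 3 -> log_len=4
Op 5: F1 acks idx 1 -> match: F0=1 F1=1; commitIndex=1
Op 6: append 1 -> log_len=5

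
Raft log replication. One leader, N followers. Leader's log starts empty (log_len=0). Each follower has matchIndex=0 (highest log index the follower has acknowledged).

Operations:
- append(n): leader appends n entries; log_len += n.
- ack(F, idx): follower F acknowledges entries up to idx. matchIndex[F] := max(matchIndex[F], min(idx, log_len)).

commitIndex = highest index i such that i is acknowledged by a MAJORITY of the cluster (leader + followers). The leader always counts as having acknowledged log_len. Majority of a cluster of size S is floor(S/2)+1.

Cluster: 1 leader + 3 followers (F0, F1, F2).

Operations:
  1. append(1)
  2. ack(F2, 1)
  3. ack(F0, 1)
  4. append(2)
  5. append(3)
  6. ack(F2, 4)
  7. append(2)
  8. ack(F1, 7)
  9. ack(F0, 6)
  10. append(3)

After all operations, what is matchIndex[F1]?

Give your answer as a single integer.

Op 1: append 1 -> log_len=1
Op 2: F2 acks idx 1 -> match: F0=0 F1=0 F2=1; commitIndex=0
Op 3: F0 acks idx 1 -> match: F0=1 F1=0 F2=1; commitIndex=1
Op 4: append 2 -> log_len=3
Op 5: append 3 -> log_len=6
Op 6: F2 acks idx 4 -> match: F0=1 F1=0 F2=4; commitIndex=1
Op 7: append 2 -> log_len=8
Op 8: F1 acks idx 7 -> match: F0=1 F1=7 F2=4; commitIndex=4
Op 9: F0 acks idx 6 -> match: F0=6 F1=7 F2=4; commitIndex=6
Op 10: append 3 -> log_len=11

Answer: 7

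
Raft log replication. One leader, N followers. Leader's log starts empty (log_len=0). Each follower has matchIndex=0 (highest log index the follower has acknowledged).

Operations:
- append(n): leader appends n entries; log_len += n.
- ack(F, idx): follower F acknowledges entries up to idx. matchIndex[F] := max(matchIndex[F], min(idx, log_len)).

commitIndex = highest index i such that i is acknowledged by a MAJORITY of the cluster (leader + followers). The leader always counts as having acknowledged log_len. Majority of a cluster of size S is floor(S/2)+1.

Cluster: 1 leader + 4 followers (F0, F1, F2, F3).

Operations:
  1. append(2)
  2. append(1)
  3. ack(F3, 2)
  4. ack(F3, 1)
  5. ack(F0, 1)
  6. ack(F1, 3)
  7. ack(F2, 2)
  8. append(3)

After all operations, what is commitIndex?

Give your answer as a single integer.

Answer: 2

Derivation:
Op 1: append 2 -> log_len=2
Op 2: append 1 -> log_len=3
Op 3: F3 acks idx 2 -> match: F0=0 F1=0 F2=0 F3=2; commitIndex=0
Op 4: F3 acks idx 1 -> match: F0=0 F1=0 F2=0 F3=2; commitIndex=0
Op 5: F0 acks idx 1 -> match: F0=1 F1=0 F2=0 F3=2; commitIndex=1
Op 6: F1 acks idx 3 -> match: F0=1 F1=3 F2=0 F3=2; commitIndex=2
Op 7: F2 acks idx 2 -> match: F0=1 F1=3 F2=2 F3=2; commitIndex=2
Op 8: append 3 -> log_len=6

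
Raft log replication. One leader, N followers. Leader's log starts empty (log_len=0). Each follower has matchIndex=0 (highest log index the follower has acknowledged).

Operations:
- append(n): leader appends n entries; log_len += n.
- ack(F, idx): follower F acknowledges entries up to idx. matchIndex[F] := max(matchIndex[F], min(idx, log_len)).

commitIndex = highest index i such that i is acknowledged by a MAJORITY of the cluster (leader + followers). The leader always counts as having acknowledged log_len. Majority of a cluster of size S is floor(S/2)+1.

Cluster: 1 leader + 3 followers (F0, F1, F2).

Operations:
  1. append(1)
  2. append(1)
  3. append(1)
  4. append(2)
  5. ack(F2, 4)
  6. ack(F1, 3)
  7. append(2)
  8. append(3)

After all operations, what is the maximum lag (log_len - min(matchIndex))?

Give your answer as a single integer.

Answer: 10

Derivation:
Op 1: append 1 -> log_len=1
Op 2: append 1 -> log_len=2
Op 3: append 1 -> log_len=3
Op 4: append 2 -> log_len=5
Op 5: F2 acks idx 4 -> match: F0=0 F1=0 F2=4; commitIndex=0
Op 6: F1 acks idx 3 -> match: F0=0 F1=3 F2=4; commitIndex=3
Op 7: append 2 -> log_len=7
Op 8: append 3 -> log_len=10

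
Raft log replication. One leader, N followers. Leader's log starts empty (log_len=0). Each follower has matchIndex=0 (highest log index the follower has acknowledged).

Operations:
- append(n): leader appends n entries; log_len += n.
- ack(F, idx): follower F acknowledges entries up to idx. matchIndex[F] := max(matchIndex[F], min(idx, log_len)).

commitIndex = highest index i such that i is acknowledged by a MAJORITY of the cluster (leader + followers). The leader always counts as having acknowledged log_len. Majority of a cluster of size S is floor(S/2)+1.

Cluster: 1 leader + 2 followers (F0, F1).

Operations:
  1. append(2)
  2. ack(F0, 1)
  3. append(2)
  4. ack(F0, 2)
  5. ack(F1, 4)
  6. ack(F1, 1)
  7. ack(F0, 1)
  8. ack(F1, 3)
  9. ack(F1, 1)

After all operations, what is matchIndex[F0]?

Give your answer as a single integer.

Answer: 2

Derivation:
Op 1: append 2 -> log_len=2
Op 2: F0 acks idx 1 -> match: F0=1 F1=0; commitIndex=1
Op 3: append 2 -> log_len=4
Op 4: F0 acks idx 2 -> match: F0=2 F1=0; commitIndex=2
Op 5: F1 acks idx 4 -> match: F0=2 F1=4; commitIndex=4
Op 6: F1 acks idx 1 -> match: F0=2 F1=4; commitIndex=4
Op 7: F0 acks idx 1 -> match: F0=2 F1=4; commitIndex=4
Op 8: F1 acks idx 3 -> match: F0=2 F1=4; commitIndex=4
Op 9: F1 acks idx 1 -> match: F0=2 F1=4; commitIndex=4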